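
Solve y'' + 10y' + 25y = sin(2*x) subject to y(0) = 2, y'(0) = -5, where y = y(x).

y = -20*cos(2*x)/841 + 21*sin(2*x)/841 + 1702*exp(-5*x)/841 + 147*x*exp(-5*x)/29

Characteristic equation r² + 10r + 25 = 0 has discriminant (10)² - 4·(25) = 0, so r = -5 is a repeated root.
Hence y_h = (C1 + C2*x)*exp(-5*x).
Try y_p = A*cos(2*x) + B*sin(2*x). Substituting and equating the coefficients of cos(2x) and sin(2x) gives A = -20/841, B = 21/841, so y_p = -20*cos(2*x)/841 + 21*sin(2*x)/841.
General solution: y = -20*cos(2*x)/841 + 21*sin(2*x)/841 + C1*exp(-5*x) + C2*x*exp(-5*x).
Apply the initial conditions: y(0) = -20/841 + C1 = 2 and y'(0) = 42/841 + C2 - 5*C1 = -5. Solving gives C1 = 1702/841, C2 = 147/29.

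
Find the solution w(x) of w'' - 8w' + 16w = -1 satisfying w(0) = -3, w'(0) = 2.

w = -1/16 - 47*exp(4*x)/16 + 55*x*exp(4*x)/4

Characteristic equation r² - 8r + 16 = 0 has discriminant (-8)² - 4·(16) = 0, so r = 4 is a repeated root.
Hence w_h = (C1 + C2*x)*exp(4*x).
For the particular solution try w_p = A0. Substituting and matching coefficients of each power of x gives A0 = -1/16, so w_p = -1/16.
General solution: w = -1/16 + C1*exp(4*x) + C2*x*exp(4*x).
Apply the initial conditions: w(0) = -1/16 + C1 = -3 and w'(0) = C2 + 4*C1 = 2. Solving gives C1 = -47/16, C2 = 55/4.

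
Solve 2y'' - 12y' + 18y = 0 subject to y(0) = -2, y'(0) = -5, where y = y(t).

Divide through by 2: y'' - 6y' + 9y = 0.
Characteristic equation r² - 6r + 9 = 0 has discriminant (-6)² - 4·(9) = 0, so r = 3 is a repeated root.
Hence y_h = (C1 + C2*t)*exp(3*t).
Apply the initial conditions: y(0) = C1 = -2 and y'(0) = C2 + 3*C1 = -5. Solving gives C1 = -2, C2 = 1.

y = -2*exp(3*t) + t*exp(3*t)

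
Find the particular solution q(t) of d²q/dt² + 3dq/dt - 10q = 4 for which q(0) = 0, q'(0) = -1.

Characteristic equation r² + 3r - 10 = 0 factors as (r + 5)(r - 2) = 0, so r = -5, 2.
Hence q_h = C1*exp(-5*t) + C2*exp(2*t).
For the particular solution try q_p = A0. Substituting and matching coefficients of each power of t gives A0 = -2/5, so q_p = -2/5.
General solution: q = -2/5 + C1*exp(-5*t) + C2*exp(2*t).
Apply the initial conditions: q(0) = -2/5 + C1 + C2 = 0 and q'(0) = -5*C1 + 2*C2 = -1. Solving gives C1 = 9/35, C2 = 1/7.

q = -2/5 + exp(2*t)/7 + 9*exp(-5*t)/35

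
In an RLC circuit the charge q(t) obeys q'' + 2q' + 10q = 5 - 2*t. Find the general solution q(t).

q = 27/50 - t/5 + C1*cos(3*t)*exp(-t) + C2*exp(-t)*sin(3*t)

Characteristic equation r² + 2r + 10 = 0 has discriminant (2)² - 4·(10) = -36 < 0, so r = -1 ± 3i.
Hence q_h = C1*cos(3*t)*exp(-t) + C2*exp(-t)*sin(3*t).
For the particular solution try q_p = A0 + A1*t. Substituting and matching coefficients of each power of t gives A0 = 27/50, A1 = -1/5, so q_p = 27/50 - t/5.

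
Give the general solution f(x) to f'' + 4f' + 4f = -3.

f = -3/4 + C1*exp(-2*x) + C2*x*exp(-2*x)

Characteristic equation r² + 4r + 4 = 0 has discriminant (4)² - 4·(4) = 0, so r = -2 is a repeated root.
Hence f_h = (C1 + C2*x)*exp(-2*x).
For the particular solution try f_p = A0. Substituting and matching coefficients of each power of x gives A0 = -3/4, so f_p = -3/4.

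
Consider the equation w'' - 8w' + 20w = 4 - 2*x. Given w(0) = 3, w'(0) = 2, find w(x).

Characteristic equation r² - 8r + 20 = 0 has discriminant (-8)² - 4·(20) = -16 < 0, so r = 4 ± 2i.
Hence w_h = C1*cos(2*x)*exp(4*x) + C2*exp(4*x)*sin(2*x).
For the particular solution try w_p = A0 + A1*x. Substituting and matching coefficients of each power of x gives A0 = 4/25, A1 = -1/10, so w_p = 4/25 - x/10.
General solution: w = 4/25 - x/10 + C1*cos(2*x)*exp(4*x) + C2*exp(4*x)*sin(2*x).
Apply the initial conditions: w(0) = 4/25 + C1 = 3 and w'(0) = -1/10 + 2*C2 + 4*C1 = 2. Solving gives C1 = 71/25, C2 = -463/100.

w = 4/25 - x/10 - 463*exp(4*x)*sin(2*x)/100 + 71*cos(2*x)*exp(4*x)/25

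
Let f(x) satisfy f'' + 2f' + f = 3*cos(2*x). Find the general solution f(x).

f = -9*cos(2*x)/25 + 12*sin(2*x)/25 + C1*exp(-x) + C2*x*exp(-x)

Characteristic equation r² + 2r + 1 = 0 has discriminant (2)² - 4·(1) = 0, so r = -1 is a repeated root.
Hence f_h = (C1 + C2*x)*exp(-x).
Try f_p = A*cos(2*x) + B*sin(2*x). Substituting and equating the coefficients of cos(2x) and sin(2x) gives A = -9/25, B = 12/25, so f_p = -9*cos(2*x)/25 + 12*sin(2*x)/25.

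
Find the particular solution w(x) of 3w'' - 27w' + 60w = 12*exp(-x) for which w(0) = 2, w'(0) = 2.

w = -16*exp(5*x)/3 + 2*exp(-x)/15 + 36*exp(4*x)/5

Divide through by 3: w'' - 9w' + 20w = 4*exp(-x).
Characteristic equation r² - 9r + 20 = 0 factors as (r - 5)(r - 4) = 0, so r = 5, 4.
Hence w_h = C1*exp(5*x) + C2*exp(4*x).
Try w_p = A*exp(-x). Substituting into the equation and dividing by exp(-x) gives A = 2/15, so w_p = 2*exp(-x)/15.
General solution: w = 2*exp(-x)/15 + C1*exp(5*x) + C2*exp(4*x).
Apply the initial conditions: w(0) = 2/15 + C1 + C2 = 2 and w'(0) = -2/15 + 4*C2 + 5*C1 = 2. Solving gives C1 = -16/3, C2 = 36/5.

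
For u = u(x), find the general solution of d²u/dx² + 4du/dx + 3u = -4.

Characteristic equation r² + 4r + 3 = 0 factors as (r + 3)(r + 1) = 0, so r = -3, -1.
Hence u_h = C1*exp(-3*x) + C2*exp(-x).
For the particular solution try u_p = A0. Substituting and matching coefficients of each power of x gives A0 = -4/3, so u_p = -4/3.

u = -4/3 + C1*exp(-3*x) + C2*exp(-x)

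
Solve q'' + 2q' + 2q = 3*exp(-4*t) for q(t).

Characteristic equation r² + 2r + 2 = 0 has discriminant (2)² - 4·(2) = -4 < 0, so r = -1 ± i.
Hence q_h = C1*cos(t)*exp(-t) + C2*exp(-t)*sin(t).
Try q_p = A*exp(-4*t). Substituting into the equation and dividing by exp(-4*t) gives A = 3/10, so q_p = 3*exp(-4*t)/10.

q = 3*exp(-4*t)/10 + C1*cos(t)*exp(-t) + C2*exp(-t)*sin(t)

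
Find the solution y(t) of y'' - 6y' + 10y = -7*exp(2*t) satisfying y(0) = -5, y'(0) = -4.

Characteristic equation r² - 6r + 10 = 0 has discriminant (-6)² - 4·(10) = -4 < 0, so r = 3 ± i.
Hence y_h = C1*cos(t)*exp(3*t) + C2*exp(3*t)*sin(t).
Try y_p = A*exp(2*t). Substituting into the equation and dividing by exp(2*t) gives A = -7/2, so y_p = -7*exp(2*t)/2.
General solution: y = -7*exp(2*t)/2 + C1*cos(t)*exp(3*t) + C2*exp(3*t)*sin(t).
Apply the initial conditions: y(0) = -7/2 + C1 = -5 and y'(0) = -7 + C2 + 3*C1 = -4. Solving gives C1 = -3/2, C2 = 15/2.

y = -7*exp(2*t)/2 - 3*cos(t)*exp(3*t)/2 + 15*exp(3*t)*sin(t)/2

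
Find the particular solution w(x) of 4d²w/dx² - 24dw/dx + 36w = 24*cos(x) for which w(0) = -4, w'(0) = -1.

Divide through by 4: w'' - 6w' + 9w = 6*cos(x).
Characteristic equation r² - 6r + 9 = 0 has discriminant (-6)² - 4·(9) = 0, so r = 3 is a repeated root.
Hence w_h = (C1 + C2*x)*exp(3*x).
Try w_p = A*cos(x) + B*sin(x). Substituting and equating the coefficients of cos(x) and sin(x) gives A = 12/25, B = -9/25, so w_p = -9*sin(x)/25 + 12*cos(x)/25.
General solution: w = -9*sin(x)/25 + 12*cos(x)/25 + C1*exp(3*x) + C2*x*exp(3*x).
Apply the initial conditions: w(0) = 12/25 + C1 = -4 and w'(0) = -9/25 + C2 + 3*C1 = -1. Solving gives C1 = -112/25, C2 = 64/5.

w = -112*exp(3*x)/25 - 9*sin(x)/25 + 12*cos(x)/25 + 64*x*exp(3*x)/5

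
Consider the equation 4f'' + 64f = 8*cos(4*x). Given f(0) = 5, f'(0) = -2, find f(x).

Divide through by 4: f'' + 16f = 2*cos(4*x).
Characteristic equation r² + 16 = 0 has discriminant (0)² - 4·(16) = -64 < 0, so r = ± 4i.
Hence f_h = C1*cos(4*x) + C2*sin(4*x).
Since ±4i are characteristic roots, multiply the trial by x. Try f_p = x*(A*cos(4*x) + B*sin(4*x)). Substituting and equating the coefficients of cos(4x) and sin(4x) gives A = 0, B = 1/4, so f_p = x*sin(4*x)/4.
General solution: f = C1*cos(4*x) + C2*sin(4*x) + x*sin(4*x)/4.
Apply the initial conditions: f(0) = C1 = 5 and f'(0) = 4*C2 = -2. Solving gives C1 = 5, C2 = -1/2.

f = 5*cos(4*x) - sin(4*x)/2 + x*sin(4*x)/4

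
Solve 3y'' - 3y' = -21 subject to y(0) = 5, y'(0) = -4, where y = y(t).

Divide through by 3: y'' - y' = -7.
Characteristic equation r² - r = 0 factors as (r - 1)r = 0, so r = 1, 0.
Hence y_h = C1*exp(t) + C2.
Since 1 solves the homogeneous equation (r = 0 is a root of multiplicity 1), multiply the trial by t. Try y_p = A*t. Substituting into the equation and dividing by 1 gives A = 7, so y_p = 7*t.
General solution: y = C2 + 7*t + C1*exp(t).
Apply the initial conditions: y(0) = C1 + C2 = 5 and y'(0) = 7 + C1 = -4. Solving gives C1 = -11, C2 = 16.

y = 16 - 11*exp(t) + 7*t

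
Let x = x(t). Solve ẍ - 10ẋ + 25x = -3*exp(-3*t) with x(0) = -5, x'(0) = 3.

Characteristic equation r² - 10r + 25 = 0 has discriminant (-10)² - 4·(25) = 0, so r = 5 is a repeated root.
Hence x_h = (C1 + C2*t)*exp(5*t).
Try x_p = A*exp(-3*t). Substituting into the equation and dividing by exp(-3*t) gives A = -3/64, so x_p = -3*exp(-3*t)/64.
General solution: x = -3*exp(-3*t)/64 + C1*exp(5*t) + C2*t*exp(5*t).
Apply the initial conditions: x(0) = -3/64 + C1 = -5 and x'(0) = 9/64 + C2 + 5*C1 = 3. Solving gives C1 = -317/64, C2 = 221/8.

x = -317*exp(5*t)/64 - 3*exp(-3*t)/64 + 221*t*exp(5*t)/8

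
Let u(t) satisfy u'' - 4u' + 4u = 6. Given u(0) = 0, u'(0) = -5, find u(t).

u = 3/2 - 3*exp(2*t)/2 - 2*t*exp(2*t)

Characteristic equation r² - 4r + 4 = 0 has discriminant (-4)² - 4·(4) = 0, so r = 2 is a repeated root.
Hence u_h = (C1 + C2*t)*exp(2*t).
For the particular solution try u_p = A0. Substituting and matching coefficients of each power of t gives A0 = 3/2, so u_p = 3/2.
General solution: u = 3/2 + C1*exp(2*t) + C2*t*exp(2*t).
Apply the initial conditions: u(0) = 3/2 + C1 = 0 and u'(0) = C2 + 2*C1 = -5. Solving gives C1 = -3/2, C2 = -2.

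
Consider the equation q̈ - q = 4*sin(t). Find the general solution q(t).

Characteristic equation r² - 1 = 0 factors as (r + 1)(r - 1) = 0, so r = -1, 1.
Hence q_h = C1*exp(-t) + C2*exp(t).
Try q_p = A*cos(t) + B*sin(t). Substituting and equating the coefficients of cos(t) and sin(t) gives A = 0, B = -2, so q_p = -2*sin(t).

q = -2*sin(t) + C1*exp(-t) + C2*exp(t)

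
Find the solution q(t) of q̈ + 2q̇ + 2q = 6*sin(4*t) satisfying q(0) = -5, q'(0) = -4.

Characteristic equation r² + 2r + 2 = 0 has discriminant (2)² - 4·(2) = -4 < 0, so r = -1 ± i.
Hence q_h = C1*cos(t)*exp(-t) + C2*exp(-t)*sin(t).
Try q_p = A*cos(4*t) + B*sin(4*t). Substituting and equating the coefficients of cos(4t) and sin(4t) gives A = -12/65, B = -21/65, so q_p = -21*sin(4*t)/65 - 12*cos(4*t)/65.
General solution: q = -21*sin(4*t)/65 - 12*cos(4*t)/65 + C1*cos(t)*exp(-t) + C2*exp(-t)*sin(t).
Apply the initial conditions: q(0) = -12/65 + C1 = -5 and q'(0) = -84/65 + C2 - C1 = -4. Solving gives C1 = -313/65, C2 = -489/65.

q = -21*sin(4*t)/65 - 12*cos(4*t)/65 - 489*exp(-t)*sin(t)/65 - 313*cos(t)*exp(-t)/65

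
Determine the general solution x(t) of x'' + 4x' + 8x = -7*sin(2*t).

x = -7*sin(2*t)/20 + 7*cos(2*t)/10 + C1*cos(2*t)*exp(-2*t) + C2*exp(-2*t)*sin(2*t)

Characteristic equation r² + 4r + 8 = 0 has discriminant (4)² - 4·(8) = -16 < 0, so r = -2 ± 2i.
Hence x_h = C1*cos(2*t)*exp(-2*t) + C2*exp(-2*t)*sin(2*t).
Try x_p = A*cos(2*t) + B*sin(2*t). Substituting and equating the coefficients of cos(2t) and sin(2t) gives A = 7/10, B = -7/20, so x_p = -7*sin(2*t)/20 + 7*cos(2*t)/10.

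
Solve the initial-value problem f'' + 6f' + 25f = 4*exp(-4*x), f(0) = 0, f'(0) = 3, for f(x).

f = 4*exp(-4*x)/17 - 4*cos(4*x)*exp(-3*x)/17 + 55*exp(-3*x)*sin(4*x)/68

Characteristic equation r² + 6r + 25 = 0 has discriminant (6)² - 4·(25) = -64 < 0, so r = -3 ± 4i.
Hence f_h = C1*cos(4*x)*exp(-3*x) + C2*exp(-3*x)*sin(4*x).
Try f_p = A*exp(-4*x). Substituting into the equation and dividing by exp(-4*x) gives A = 4/17, so f_p = 4*exp(-4*x)/17.
General solution: f = 4*exp(-4*x)/17 + C1*cos(4*x)*exp(-3*x) + C2*exp(-3*x)*sin(4*x).
Apply the initial conditions: f(0) = 4/17 + C1 = 0 and f'(0) = -16/17 - 3*C1 + 4*C2 = 3. Solving gives C1 = -4/17, C2 = 55/68.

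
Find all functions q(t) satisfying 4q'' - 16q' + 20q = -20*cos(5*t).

Divide through by 4: q'' - 4q' + 5q = -5*cos(5*t).
Characteristic equation r² - 4r + 5 = 0 has discriminant (-4)² - 4·(5) = -4 < 0, so r = 2 ± i.
Hence q_h = C1*cos(t)*exp(2*t) + C2*exp(2*t)*sin(t).
Try q_p = A*cos(5*t) + B*sin(5*t). Substituting and equating the coefficients of cos(5t) and sin(5t) gives A = 1/8, B = 1/8, so q_p = cos(5*t)/8 + sin(5*t)/8.

q = cos(5*t)/8 + sin(5*t)/8 + C1*cos(t)*exp(2*t) + C2*exp(2*t)*sin(t)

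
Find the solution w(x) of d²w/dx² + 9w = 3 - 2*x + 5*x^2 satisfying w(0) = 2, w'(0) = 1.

Characteristic equation r² + 9 = 0 has discriminant (0)² - 4·(9) = -36 < 0, so r = ± 3i.
Hence w_h = C1*cos(3*x) + C2*sin(3*x).
For the particular solution try w_p = A0 + A1*x + A2*x^2. Substituting and matching coefficients of each power of x gives A0 = 17/81, A1 = -2/9, A2 = 5/9, so w_p = 17/81 - 2*x/9 + 5*x^2/9.
General solution: w = 17/81 - 2*x/9 + 5*x^2/9 + C1*cos(3*x) + C2*sin(3*x).
Apply the initial conditions: w(0) = 17/81 + C1 = 2 and w'(0) = -2/9 + 3*C2 = 1. Solving gives C1 = 145/81, C2 = 11/27.

w = 17/81 - 2*x/9 + 5*x**2/9 + 11*sin(3*x)/27 + 145*cos(3*x)/81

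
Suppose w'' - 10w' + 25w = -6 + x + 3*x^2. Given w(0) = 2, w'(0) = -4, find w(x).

w = -122/625 + 3*x**2/25 + 17*x/125 + 1372*exp(5*x)/625 - 1889*x*exp(5*x)/125

Characteristic equation r² - 10r + 25 = 0 has discriminant (-10)² - 4·(25) = 0, so r = 5 is a repeated root.
Hence w_h = (C1 + C2*x)*exp(5*x).
For the particular solution try w_p = A0 + A1*x + A2*x^2. Substituting and matching coefficients of each power of x gives A0 = -122/625, A1 = 17/125, A2 = 3/25, so w_p = -122/625 + 3*x^2/25 + 17*x/125.
General solution: w = -122/625 + 3*x^2/25 + 17*x/125 + C1*exp(5*x) + C2*x*exp(5*x).
Apply the initial conditions: w(0) = -122/625 + C1 = 2 and w'(0) = 17/125 + C2 + 5*C1 = -4. Solving gives C1 = 1372/625, C2 = -1889/125.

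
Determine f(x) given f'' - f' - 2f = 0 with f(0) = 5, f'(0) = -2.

Characteristic equation r² - r - 2 = 0 factors as (r - 2)(r + 1) = 0, so r = 2, -1.
Hence f_h = C1*exp(2*x) + C2*exp(-x).
Apply the initial conditions: f(0) = C1 + C2 = 5 and f'(0) = -C2 + 2*C1 = -2. Solving gives C1 = 1, C2 = 4.

f = 4*exp(-x) + exp(2*x)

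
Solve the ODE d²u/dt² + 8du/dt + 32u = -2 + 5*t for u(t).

u = -13/128 + 5*t/32 + C1*cos(4*t)*exp(-4*t) + C2*exp(-4*t)*sin(4*t)

Characteristic equation r² + 8r + 32 = 0 has discriminant (8)² - 4·(32) = -64 < 0, so r = -4 ± 4i.
Hence u_h = C1*cos(4*t)*exp(-4*t) + C2*exp(-4*t)*sin(4*t).
For the particular solution try u_p = A0 + A1*t. Substituting and matching coefficients of each power of t gives A0 = -13/128, A1 = 5/32, so u_p = -13/128 + 5*t/32.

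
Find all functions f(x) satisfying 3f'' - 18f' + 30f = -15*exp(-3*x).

Divide through by 3: f'' - 6f' + 10f = -5*exp(-3*x).
Characteristic equation r² - 6r + 10 = 0 has discriminant (-6)² - 4·(10) = -4 < 0, so r = 3 ± i.
Hence f_h = C1*cos(x)*exp(3*x) + C2*exp(3*x)*sin(x).
Try f_p = A*exp(-3*x). Substituting into the equation and dividing by exp(-3*x) gives A = -5/37, so f_p = -5*exp(-3*x)/37.

f = -5*exp(-3*x)/37 + C1*cos(x)*exp(3*x) + C2*exp(3*x)*sin(x)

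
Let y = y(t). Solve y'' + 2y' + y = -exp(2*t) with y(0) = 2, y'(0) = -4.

y = -exp(2*t)/9 + 19*exp(-t)/9 - 5*t*exp(-t)/3

Characteristic equation r² + 2r + 1 = 0 has discriminant (2)² - 4·(1) = 0, so r = -1 is a repeated root.
Hence y_h = (C1 + C2*t)*exp(-t).
Try y_p = A*exp(2*t). Substituting into the equation and dividing by exp(2*t) gives A = -1/9, so y_p = -exp(2*t)/9.
General solution: y = -exp(2*t)/9 + C1*exp(-t) + C2*t*exp(-t).
Apply the initial conditions: y(0) = -1/9 + C1 = 2 and y'(0) = -2/9 + C2 - C1 = -4. Solving gives C1 = 19/9, C2 = -5/3.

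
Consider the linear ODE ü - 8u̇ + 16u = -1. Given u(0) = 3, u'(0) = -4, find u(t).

Characteristic equation r² - 8r + 16 = 0 has discriminant (-8)² - 4·(16) = 0, so r = 4 is a repeated root.
Hence u_h = (C1 + C2*t)*exp(4*t).
For the particular solution try u_p = A0. Substituting and matching coefficients of each power of t gives A0 = -1/16, so u_p = -1/16.
General solution: u = -1/16 + C1*exp(4*t) + C2*t*exp(4*t).
Apply the initial conditions: u(0) = -1/16 + C1 = 3 and u'(0) = C2 + 4*C1 = -4. Solving gives C1 = 49/16, C2 = -65/4.

u = -1/16 + 49*exp(4*t)/16 - 65*t*exp(4*t)/4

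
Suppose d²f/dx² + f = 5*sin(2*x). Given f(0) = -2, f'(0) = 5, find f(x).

Characteristic equation r² + 1 = 0 has discriminant (0)² - 4·(1) = -4 < 0, so r = ± i.
Hence f_h = C1*cos(x) + C2*sin(x).
Try f_p = A*cos(2*x) + B*sin(2*x). Substituting and equating the coefficients of cos(2x) and sin(2x) gives A = 0, B = -5/3, so f_p = -5*sin(2*x)/3.
General solution: f = -5*sin(2*x)/3 + C1*cos(x) + C2*sin(x).
Apply the initial conditions: f(0) = C1 = -2 and f'(0) = -10/3 + C2 = 5. Solving gives C1 = -2, C2 = 25/3.

f = -2*cos(x) - 5*sin(2*x)/3 + 25*sin(x)/3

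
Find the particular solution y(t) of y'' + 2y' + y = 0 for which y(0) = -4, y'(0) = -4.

Characteristic equation r² + 2r + 1 = 0 has discriminant (2)² - 4·(1) = 0, so r = -1 is a repeated root.
Hence y_h = (C1 + C2*t)*exp(-t).
Apply the initial conditions: y(0) = C1 = -4 and y'(0) = C2 - C1 = -4. Solving gives C1 = -4, C2 = -8.

y = -4*exp(-t) - 8*t*exp(-t)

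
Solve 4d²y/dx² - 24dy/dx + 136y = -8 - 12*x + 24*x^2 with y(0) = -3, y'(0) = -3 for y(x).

Divide through by 4: y'' - 6y' + 34y = -2 - 3*x + 6*x^2.
Characteristic equation r² - 6r + 34 = 0 has discriminant (-6)² - 4·(34) = -100 < 0, so r = 3 ± 5i.
Hence y_h = C1*cos(5*x)*exp(3*x) + C2*exp(3*x)*sin(5*x).
For the particular solution try y_p = A0 + A1*x + A2*x^2. Substituting and matching coefficients of each power of x gives A0 = -725/9826, A1 = -15/578, A2 = 3/17, so y_p = -725/9826 - 15*x/578 + 3*x^2/17.
General solution: y = -725/9826 - 15*x/578 + 3*x^2/17 + C1*cos(5*x)*exp(3*x) + C2*exp(3*x)*sin(5*x).
Apply the initial conditions: y(0) = -725/9826 + C1 = -3 and y'(0) = -15/578 + 3*C1 + 5*C2 = -3. Solving gives C1 = -28753/9826, C2 = 28518/24565.

y = -725/9826 - 15*x/578 + 3*x**2/17 - 28753*cos(5*x)*exp(3*x)/9826 + 28518*exp(3*x)*sin(5*x)/24565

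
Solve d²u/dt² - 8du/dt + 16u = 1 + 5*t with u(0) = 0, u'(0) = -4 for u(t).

Characteristic equation r² - 8r + 16 = 0 has discriminant (-8)² - 4·(16) = 0, so r = 4 is a repeated root.
Hence u_h = (C1 + C2*t)*exp(4*t).
For the particular solution try u_p = A0 + A1*t. Substituting and matching coefficients of each power of t gives A0 = 7/32, A1 = 5/16, so u_p = 7/32 + 5*t/16.
General solution: u = 7/32 + 5*t/16 + C1*exp(4*t) + C2*t*exp(4*t).
Apply the initial conditions: u(0) = 7/32 + C1 = 0 and u'(0) = 5/16 + C2 + 4*C1 = -4. Solving gives C1 = -7/32, C2 = -55/16.

u = 7/32 - 7*exp(4*t)/32 + 5*t/16 - 55*t*exp(4*t)/16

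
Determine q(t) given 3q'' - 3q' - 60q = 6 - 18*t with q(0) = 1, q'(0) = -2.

Divide through by 3: q'' - q' - 20q = 2 - 6*t.
Characteristic equation r² - r - 20 = 0 factors as (r - 5)(r + 4) = 0, so r = 5, -4.
Hence q_h = C1*exp(5*t) + C2*exp(-4*t).
For the particular solution try q_p = A0 + A1*t. Substituting and matching coefficients of each power of t gives A0 = -23/200, A1 = 3/10, so q_p = -23/200 + 3*t/10.
General solution: q = -23/200 + 3*t/10 + C1*exp(5*t) + C2*exp(-4*t).
Apply the initial conditions: q(0) = -23/200 + C1 + C2 = 1 and q'(0) = 3/10 - 4*C2 + 5*C1 = -2. Solving gives C1 = 6/25, C2 = 7/8.

q = -23/200 + 3*t/10 + 6*exp(5*t)/25 + 7*exp(-4*t)/8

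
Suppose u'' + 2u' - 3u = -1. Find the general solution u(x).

u = 1/3 + C1*exp(x) + C2*exp(-3*x)

Characteristic equation r² + 2r - 3 = 0 factors as (r - 1)(r + 3) = 0, so r = 1, -3.
Hence u_h = C1*exp(x) + C2*exp(-3*x).
For the particular solution try u_p = A0. Substituting and matching coefficients of each power of x gives A0 = 1/3, so u_p = 1/3.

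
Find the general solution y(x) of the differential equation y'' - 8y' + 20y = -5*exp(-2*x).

Characteristic equation r² - 8r + 20 = 0 has discriminant (-8)² - 4·(20) = -16 < 0, so r = 4 ± 2i.
Hence y_h = C1*cos(2*x)*exp(4*x) + C2*exp(4*x)*sin(2*x).
Try y_p = A*exp(-2*x). Substituting into the equation and dividing by exp(-2*x) gives A = -1/8, so y_p = -exp(-2*x)/8.

y = -exp(-2*x)/8 + C1*cos(2*x)*exp(4*x) + C2*exp(4*x)*sin(2*x)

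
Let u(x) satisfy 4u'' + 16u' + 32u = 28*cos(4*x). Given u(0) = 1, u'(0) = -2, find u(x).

Divide through by 4: u'' + 4u' + 8u = 7*cos(4*x).
Characteristic equation r² + 4r + 8 = 0 has discriminant (4)² - 4·(8) = -16 < 0, so r = -2 ± 2i.
Hence u_h = C1*cos(2*x)*exp(-2*x) + C2*exp(-2*x)*sin(2*x).
Try u_p = A*cos(4*x) + B*sin(4*x). Substituting and equating the coefficients of cos(4x) and sin(4x) gives A = -7/40, B = 7/20, so u_p = -7*cos(4*x)/40 + 7*sin(4*x)/20.
General solution: u = -7*cos(4*x)/40 + 7*sin(4*x)/20 + C1*cos(2*x)*exp(-2*x) + C2*exp(-2*x)*sin(2*x).
Apply the initial conditions: u(0) = -7/40 + C1 = 1 and u'(0) = 7/5 - 2*C1 + 2*C2 = -2. Solving gives C1 = 47/40, C2 = -21/40.

u = -7*cos(4*x)/40 + 7*sin(4*x)/20 - 21*exp(-2*x)*sin(2*x)/40 + 47*cos(2*x)*exp(-2*x)/40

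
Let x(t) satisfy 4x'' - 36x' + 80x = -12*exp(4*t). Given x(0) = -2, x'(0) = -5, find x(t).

Divide through by 4: x'' - 9x' + 20x = -3*exp(4*t).
Characteristic equation r² - 9r + 20 = 0 factors as (r - 5)(r - 4) = 0, so r = 5, 4.
Hence x_h = C1*exp(5*t) + C2*exp(4*t).
Since exp(4*t) solves the homogeneous equation (r = 4 is a root of multiplicity 1), multiply the trial by t. Try x_p = A*t*exp(4*t). Substituting into the equation and dividing by exp(4*t) gives A = 3, so x_p = 3*t*exp(4*t).
General solution: x = C1*exp(5*t) + C2*exp(4*t) + 3*t*exp(4*t).
Apply the initial conditions: x(0) = C1 + C2 = -2 and x'(0) = 3 + 4*C2 + 5*C1 = -5. Solving gives C1 = 0, C2 = -2.

x = -2*exp(4*t) + 3*t*exp(4*t)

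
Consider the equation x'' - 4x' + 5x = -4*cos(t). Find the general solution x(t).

Characteristic equation r² - 4r + 5 = 0 has discriminant (-4)² - 4·(5) = -4 < 0, so r = 2 ± i.
Hence x_h = C1*cos(t)*exp(2*t) + C2*exp(2*t)*sin(t).
Try x_p = A*cos(t) + B*sin(t). Substituting and equating the coefficients of cos(t) and sin(t) gives A = -1/2, B = 1/2, so x_p = sin(t)/2 - cos(t)/2.

x = sin(t)/2 - cos(t)/2 + C1*cos(t)*exp(2*t) + C2*exp(2*t)*sin(t)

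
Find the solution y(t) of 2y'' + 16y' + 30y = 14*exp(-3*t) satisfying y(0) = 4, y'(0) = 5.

Divide through by 2: y'' + 8y' + 15y = 7*exp(-3*t).
Characteristic equation r² + 8r + 15 = 0 factors as (r + 3)(r + 5) = 0, so r = -3, -5.
Hence y_h = C1*exp(-3*t) + C2*exp(-5*t).
Since exp(-3*t) solves the homogeneous equation (r = -3 is a root of multiplicity 1), multiply the trial by t. Try y_p = A*t*exp(-3*t). Substituting into the equation and dividing by exp(-3*t) gives A = 7/2, so y_p = 7*t*exp(-3*t)/2.
General solution: y = C1*exp(-3*t) + C2*exp(-5*t) + 7*t*exp(-3*t)/2.
Apply the initial conditions: y(0) = C1 + C2 = 4 and y'(0) = 7/2 - 5*C2 - 3*C1 = 5. Solving gives C1 = 43/4, C2 = -27/4.

y = -27*exp(-5*t)/4 + 43*exp(-3*t)/4 + 7*t*exp(-3*t)/2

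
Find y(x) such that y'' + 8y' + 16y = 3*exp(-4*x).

Characteristic equation r² + 8r + 16 = 0 has discriminant (8)² - 4·(16) = 0, so r = -4 is a repeated root.
Hence y_h = (C1 + C2*x)*exp(-4*x).
Since exp(-4*x) solves the homogeneous equation (r = -4 is a root of multiplicity 2), multiply the trial by x^2. Try y_p = A*x^2*exp(-4*x). Substituting into the equation and dividing by exp(-4*x) gives A = 3/2, so y_p = 3*x^2*exp(-4*x)/2.

y = C1*exp(-4*x) + 3*x**2*exp(-4*x)/2 + C2*x*exp(-4*x)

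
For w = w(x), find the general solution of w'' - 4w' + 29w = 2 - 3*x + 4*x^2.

w = 1230/24389 - 55*x/841 + 4*x**2/29 + C1*cos(5*x)*exp(2*x) + C2*exp(2*x)*sin(5*x)

Characteristic equation r² - 4r + 29 = 0 has discriminant (-4)² - 4·(29) = -100 < 0, so r = 2 ± 5i.
Hence w_h = C1*cos(5*x)*exp(2*x) + C2*exp(2*x)*sin(5*x).
For the particular solution try w_p = A0 + A1*x + A2*x^2. Substituting and matching coefficients of each power of x gives A0 = 1230/24389, A1 = -55/841, A2 = 4/29, so w_p = 1230/24389 - 55*x/841 + 4*x^2/29.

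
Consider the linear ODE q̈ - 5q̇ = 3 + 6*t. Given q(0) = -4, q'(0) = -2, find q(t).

q = -471/125 - 29*exp(5*t)/125 - 21*t/25 - 3*t**2/5

Characteristic equation r² - 5r = 0 factors as (r - 5)r = 0, so r = 5, 0.
Hence q_h = C1*exp(5*t) + C2.
Since 0 is a characteristic root (multiplicity 1), multiply the polynomial trial by t: try q_p = t*(A0 + A1*t). Substituting and matching coefficients of each power of t gives A0 = -21/25, A1 = -3/5, so q_p = -21*t/25 - 3*t^2/5.
General solution: q = C2 - 21*t/25 - 3*t^2/5 + C1*exp(5*t).
Apply the initial conditions: q(0) = C1 + C2 = -4 and q'(0) = -21/25 + 5*C1 = -2. Solving gives C1 = -29/125, C2 = -471/125.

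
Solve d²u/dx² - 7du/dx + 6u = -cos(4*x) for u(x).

Characteristic equation r² - 7r + 6 = 0 factors as (r - 1)(r - 6) = 0, so r = 1, 6.
Hence u_h = C1*exp(x) + C2*exp(6*x).
Try u_p = A*cos(4*x) + B*sin(4*x). Substituting and equating the coefficients of cos(4x) and sin(4x) gives A = 5/442, B = 7/221, so u_p = 5*cos(4*x)/442 + 7*sin(4*x)/221.

u = 5*cos(4*x)/442 + 7*sin(4*x)/221 + C1*exp(x) + C2*exp(6*x)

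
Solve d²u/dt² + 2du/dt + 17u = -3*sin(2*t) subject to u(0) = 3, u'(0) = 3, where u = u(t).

u = -39*sin(2*t)/185 + 12*cos(2*t)/185 + 294*exp(-t)*sin(4*t)/185 + 543*cos(4*t)*exp(-t)/185

Characteristic equation r² + 2r + 17 = 0 has discriminant (2)² - 4·(17) = -64 < 0, so r = -1 ± 4i.
Hence u_h = C1*cos(4*t)*exp(-t) + C2*exp(-t)*sin(4*t).
Try u_p = A*cos(2*t) + B*sin(2*t). Substituting and equating the coefficients of cos(2t) and sin(2t) gives A = 12/185, B = -39/185, so u_p = -39*sin(2*t)/185 + 12*cos(2*t)/185.
General solution: u = -39*sin(2*t)/185 + 12*cos(2*t)/185 + C1*cos(4*t)*exp(-t) + C2*exp(-t)*sin(4*t).
Apply the initial conditions: u(0) = 12/185 + C1 = 3 and u'(0) = -78/185 - C1 + 4*C2 = 3. Solving gives C1 = 543/185, C2 = 294/185.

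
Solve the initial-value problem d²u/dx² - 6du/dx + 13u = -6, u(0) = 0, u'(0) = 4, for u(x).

u = -6/13 + 6*cos(2*x)*exp(3*x)/13 + 17*exp(3*x)*sin(2*x)/13

Characteristic equation r² - 6r + 13 = 0 has discriminant (-6)² - 4·(13) = -16 < 0, so r = 3 ± 2i.
Hence u_h = C1*cos(2*x)*exp(3*x) + C2*exp(3*x)*sin(2*x).
For the particular solution try u_p = A0. Substituting and matching coefficients of each power of x gives A0 = -6/13, so u_p = -6/13.
General solution: u = -6/13 + C1*cos(2*x)*exp(3*x) + C2*exp(3*x)*sin(2*x).
Apply the initial conditions: u(0) = -6/13 + C1 = 0 and u'(0) = 2*C2 + 3*C1 = 4. Solving gives C1 = 6/13, C2 = 17/13.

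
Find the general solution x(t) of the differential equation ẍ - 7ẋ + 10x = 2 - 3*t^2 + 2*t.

x = 53/500 - 11*t/50 - 3*t**2/10 + C1*exp(2*t) + C2*exp(5*t)

Characteristic equation r² - 7r + 10 = 0 factors as (r - 2)(r - 5) = 0, so r = 2, 5.
Hence x_h = C1*exp(2*t) + C2*exp(5*t).
For the particular solution try x_p = A0 + A1*t + A2*t^2. Substituting and matching coefficients of each power of t gives A0 = 53/500, A1 = -11/50, A2 = -3/10, so x_p = 53/500 - 11*t/50 - 3*t^2/10.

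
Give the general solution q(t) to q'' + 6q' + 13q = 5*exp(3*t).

Characteristic equation r² + 6r + 13 = 0 has discriminant (6)² - 4·(13) = -16 < 0, so r = -3 ± 2i.
Hence q_h = C1*cos(2*t)*exp(-3*t) + C2*exp(-3*t)*sin(2*t).
Try q_p = A*exp(3*t). Substituting into the equation and dividing by exp(3*t) gives A = 1/8, so q_p = exp(3*t)/8.

q = exp(3*t)/8 + C1*cos(2*t)*exp(-3*t) + C2*exp(-3*t)*sin(2*t)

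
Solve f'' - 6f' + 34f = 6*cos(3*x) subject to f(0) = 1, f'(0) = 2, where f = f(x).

Characteristic equation r² - 6r + 34 = 0 has discriminant (-6)² - 4·(34) = -100 < 0, so r = 3 ± 5i.
Hence f_h = C1*cos(5*x)*exp(3*x) + C2*exp(3*x)*sin(5*x).
Try f_p = A*cos(3*x) + B*sin(3*x). Substituting and equating the coefficients of cos(3x) and sin(3x) gives A = 150/949, B = -108/949, so f_p = -108*sin(3*x)/949 + 150*cos(3*x)/949.
General solution: f = -108*sin(3*x)/949 + 150*cos(3*x)/949 + C1*cos(5*x)*exp(3*x) + C2*exp(3*x)*sin(5*x).
Apply the initial conditions: f(0) = 150/949 + C1 = 1 and f'(0) = -324/949 + 3*C1 + 5*C2 = 2. Solving gives C1 = 799/949, C2 = -35/949.

f = -108*sin(3*x)/949 + 150*cos(3*x)/949 - 35*exp(3*x)*sin(5*x)/949 + 799*cos(5*x)*exp(3*x)/949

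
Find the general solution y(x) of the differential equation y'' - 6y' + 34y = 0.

Characteristic equation r² - 6r + 34 = 0 has discriminant (-6)² - 4·(34) = -100 < 0, so r = 3 ± 5i.
Hence y_h = C1*cos(5*x)*exp(3*x) + C2*exp(3*x)*sin(5*x).

y = C1*cos(5*x)*exp(3*x) + C2*exp(3*x)*sin(5*x)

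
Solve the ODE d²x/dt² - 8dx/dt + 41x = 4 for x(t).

x = 4/41 + C1*cos(5*t)*exp(4*t) + C2*exp(4*t)*sin(5*t)

Characteristic equation r² - 8r + 41 = 0 has discriminant (-8)² - 4·(41) = -100 < 0, so r = 4 ± 5i.
Hence x_h = C1*cos(5*t)*exp(4*t) + C2*exp(4*t)*sin(5*t).
For the particular solution try x_p = A0. Substituting and matching coefficients of each power of t gives A0 = 4/41, so x_p = 4/41.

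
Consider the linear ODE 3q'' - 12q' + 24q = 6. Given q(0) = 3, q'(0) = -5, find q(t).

Divide through by 3: q'' - 4q' + 8q = 2.
Characteristic equation r² - 4r + 8 = 0 has discriminant (-4)² - 4·(8) = -16 < 0, so r = 2 ± 2i.
Hence q_h = C1*cos(2*t)*exp(2*t) + C2*exp(2*t)*sin(2*t).
For the particular solution try q_p = A0. Substituting and matching coefficients of each power of t gives A0 = 1/4, so q_p = 1/4.
General solution: q = 1/4 + C1*cos(2*t)*exp(2*t) + C2*exp(2*t)*sin(2*t).
Apply the initial conditions: q(0) = 1/4 + C1 = 3 and q'(0) = 2*C1 + 2*C2 = -5. Solving gives C1 = 11/4, C2 = -21/4.

q = 1/4 - 21*exp(2*t)*sin(2*t)/4 + 11*cos(2*t)*exp(2*t)/4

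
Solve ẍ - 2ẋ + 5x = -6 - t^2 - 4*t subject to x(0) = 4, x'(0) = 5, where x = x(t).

Characteristic equation r² - 2r + 5 = 0 has discriminant (-2)² - 4·(5) = -16 < 0, so r = 1 ± 2i.
Hence x_h = C1*cos(2*t)*exp(t) + C2*exp(t)*sin(2*t).
For the particular solution try x_p = A0 + A1*t + A2*t^2. Substituting and matching coefficients of each power of t gives A0 = -188/125, A1 = -24/25, A2 = -1/5, so x_p = -188/125 - 24*t/25 - t^2/5.
General solution: x = -188/125 - 24*t/25 - t^2/5 + C1*cos(2*t)*exp(t) + C2*exp(t)*sin(2*t).
Apply the initial conditions: x(0) = -188/125 + C1 = 4 and x'(0) = -24/25 + C1 + 2*C2 = 5. Solving gives C1 = 688/125, C2 = 57/250.

x = -188/125 - 24*t/25 - t**2/5 + 57*exp(t)*sin(2*t)/250 + 688*cos(2*t)*exp(t)/125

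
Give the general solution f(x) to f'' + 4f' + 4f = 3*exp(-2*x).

Characteristic equation r² + 4r + 4 = 0 has discriminant (4)² - 4·(4) = 0, so r = -2 is a repeated root.
Hence f_h = (C1 + C2*x)*exp(-2*x).
Since exp(-2*x) solves the homogeneous equation (r = -2 is a root of multiplicity 2), multiply the trial by x^2. Try f_p = A*x^2*exp(-2*x). Substituting into the equation and dividing by exp(-2*x) gives A = 3/2, so f_p = 3*x^2*exp(-2*x)/2.

f = C1*exp(-2*x) + 3*x**2*exp(-2*x)/2 + C2*x*exp(-2*x)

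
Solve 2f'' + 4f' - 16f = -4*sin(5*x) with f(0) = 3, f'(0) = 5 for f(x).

f = 17*exp(-4*x)/82 + 20*cos(5*x)/1189 + 66*sin(5*x)/1189 + 161*exp(2*x)/58

Divide through by 2: f'' + 2f' - 8f = -2*sin(5*x).
Characteristic equation r² + 2r - 8 = 0 factors as (r - 2)(r + 4) = 0, so r = 2, -4.
Hence f_h = C1*exp(2*x) + C2*exp(-4*x).
Try f_p = A*cos(5*x) + B*sin(5*x). Substituting and equating the coefficients of cos(5x) and sin(5x) gives A = 20/1189, B = 66/1189, so f_p = 20*cos(5*x)/1189 + 66*sin(5*x)/1189.
General solution: f = 20*cos(5*x)/1189 + 66*sin(5*x)/1189 + C1*exp(2*x) + C2*exp(-4*x).
Apply the initial conditions: f(0) = 20/1189 + C1 + C2 = 3 and f'(0) = 330/1189 - 4*C2 + 2*C1 = 5. Solving gives C1 = 161/58, C2 = 17/82.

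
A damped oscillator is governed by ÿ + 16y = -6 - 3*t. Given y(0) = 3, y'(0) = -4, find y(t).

Characteristic equation r² + 16 = 0 has discriminant (0)² - 4·(16) = -64 < 0, so r = ± 4i.
Hence y_h = C1*cos(4*t) + C2*sin(4*t).
For the particular solution try y_p = A0 + A1*t. Substituting and matching coefficients of each power of t gives A0 = -3/8, A1 = -3/16, so y_p = -3/8 - 3*t/16.
General solution: y = -3/8 - 3*t/16 + C1*cos(4*t) + C2*sin(4*t).
Apply the initial conditions: y(0) = -3/8 + C1 = 3 and y'(0) = -3/16 + 4*C2 = -4. Solving gives C1 = 27/8, C2 = -61/64.

y = -3/8 - 61*sin(4*t)/64 - 3*t/16 + 27*cos(4*t)/8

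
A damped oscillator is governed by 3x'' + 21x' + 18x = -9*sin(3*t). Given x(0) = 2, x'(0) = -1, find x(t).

Divide through by 3: x'' + 7x' + 6x = -3*sin(3*t).
Characteristic equation r² + 7r + 6 = 0 factors as (r + 1)(r + 6) = 0, so r = -1, -6.
Hence x_h = C1*exp(-t) + C2*exp(-6*t).
Try x_p = A*cos(3*t) + B*sin(3*t). Substituting and equating the coefficients of cos(3t) and sin(3t) gives A = 7/50, B = 1/50, so x_p = sin(3*t)/50 + 7*cos(3*t)/50.
General solution: x = sin(3*t)/50 + 7*cos(3*t)/50 + C1*exp(-t) + C2*exp(-6*t).
Apply the initial conditions: x(0) = 7/50 + C1 + C2 = 2 and x'(0) = 3/50 - C1 - 6*C2 = -1. Solving gives C1 = 101/50, C2 = -4/25.

x = -4*exp(-6*t)/25 + sin(3*t)/50 + 7*cos(3*t)/50 + 101*exp(-t)/50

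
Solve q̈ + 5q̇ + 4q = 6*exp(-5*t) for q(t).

Characteristic equation r² + 5r + 4 = 0 factors as (r + 4)(r + 1) = 0, so r = -4, -1.
Hence q_h = C1*exp(-4*t) + C2*exp(-t).
Try q_p = A*exp(-5*t). Substituting into the equation and dividing by exp(-5*t) gives A = 3/2, so q_p = 3*exp(-5*t)/2.

q = 3*exp(-5*t)/2 + C1*exp(-4*t) + C2*exp(-t)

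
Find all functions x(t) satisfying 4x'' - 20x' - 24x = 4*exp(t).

Divide through by 4: x'' - 5x' - 6x = exp(t).
Characteristic equation r² - 5r - 6 = 0 factors as (r - 6)(r + 1) = 0, so r = 6, -1.
Hence x_h = C1*exp(6*t) + C2*exp(-t).
Try x_p = A*exp(t). Substituting into the equation and dividing by exp(t) gives A = -1/10, so x_p = -exp(t)/10.

x = -exp(t)/10 + C1*exp(6*t) + C2*exp(-t)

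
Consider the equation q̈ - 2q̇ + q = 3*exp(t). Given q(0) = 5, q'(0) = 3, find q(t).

Characteristic equation r² - 2r + 1 = 0 has discriminant (-2)² - 4·(1) = 0, so r = 1 is a repeated root.
Hence q_h = (C1 + C2*t)*exp(t).
Since exp(t) solves the homogeneous equation (r = 1 is a root of multiplicity 2), multiply the trial by t^2. Try q_p = A*t^2*exp(t). Substituting into the equation and dividing by exp(t) gives A = 3/2, so q_p = 3*t^2*exp(t)/2.
General solution: q = C1*exp(t) + 3*t^2*exp(t)/2 + C2*t*exp(t).
Apply the initial conditions: q(0) = C1 = 5 and q'(0) = C1 + C2 = 3. Solving gives C1 = 5, C2 = -2.

q = 5*exp(t) - 2*t*exp(t) + 3*t**2*exp(t)/2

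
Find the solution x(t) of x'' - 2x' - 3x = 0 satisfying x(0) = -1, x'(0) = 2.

x = -5*exp(-t)/4 + exp(3*t)/4

Characteristic equation r² - 2r - 3 = 0 factors as (r + 1)(r - 3) = 0, so r = -1, 3.
Hence x_h = C1*exp(-t) + C2*exp(3*t).
Apply the initial conditions: x(0) = C1 + C2 = -1 and x'(0) = -C1 + 3*C2 = 2. Solving gives C1 = -5/4, C2 = 1/4.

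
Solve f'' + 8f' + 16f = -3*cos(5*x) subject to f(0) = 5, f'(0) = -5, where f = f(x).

Characteristic equation r² + 8r + 16 = 0 has discriminant (8)² - 4·(16) = 0, so r = -4 is a repeated root.
Hence f_h = (C1 + C2*x)*exp(-4*x).
Try f_p = A*cos(5*x) + B*sin(5*x). Substituting and equating the coefficients of cos(5x) and sin(5x) gives A = 27/1681, B = -120/1681, so f_p = -120*sin(5*x)/1681 + 27*cos(5*x)/1681.
General solution: f = -120*sin(5*x)/1681 + 27*cos(5*x)/1681 + C1*exp(-4*x) + C2*x*exp(-4*x).
Apply the initial conditions: f(0) = 27/1681 + C1 = 5 and f'(0) = -600/1681 + C2 - 4*C1 = -5. Solving gives C1 = 8378/1681, C2 = 627/41.

f = -120*sin(5*x)/1681 + 27*cos(5*x)/1681 + 8378*exp(-4*x)/1681 + 627*x*exp(-4*x)/41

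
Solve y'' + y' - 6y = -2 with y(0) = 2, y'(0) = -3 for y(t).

Characteristic equation r² + r - 6 = 0 factors as (r - 2)(r + 3) = 0, so r = 2, -3.
Hence y_h = C1*exp(2*t) + C2*exp(-3*t).
For the particular solution try y_p = A0. Substituting and matching coefficients of each power of t gives A0 = 1/3, so y_p = 1/3.
General solution: y = 1/3 + C1*exp(2*t) + C2*exp(-3*t).
Apply the initial conditions: y(0) = 1/3 + C1 + C2 = 2 and y'(0) = -3*C2 + 2*C1 = -3. Solving gives C1 = 2/5, C2 = 19/15.

y = 1/3 + 2*exp(2*t)/5 + 19*exp(-3*t)/15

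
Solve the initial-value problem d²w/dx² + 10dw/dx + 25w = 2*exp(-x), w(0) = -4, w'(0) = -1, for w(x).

w = -33*exp(-5*x)/8 + exp(-x)/8 - 43*x*exp(-5*x)/2

Characteristic equation r² + 10r + 25 = 0 has discriminant (10)² - 4·(25) = 0, so r = -5 is a repeated root.
Hence w_h = (C1 + C2*x)*exp(-5*x).
Try w_p = A*exp(-x). Substituting into the equation and dividing by exp(-x) gives A = 1/8, so w_p = exp(-x)/8.
General solution: w = exp(-x)/8 + C1*exp(-5*x) + C2*x*exp(-5*x).
Apply the initial conditions: w(0) = 1/8 + C1 = -4 and w'(0) = -1/8 + C2 - 5*C1 = -1. Solving gives C1 = -33/8, C2 = -43/2.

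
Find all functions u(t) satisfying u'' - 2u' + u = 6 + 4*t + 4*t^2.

u = 38 + 4*t**2 + 20*t + C1*exp(t) + C2*t*exp(t)

Characteristic equation r² - 2r + 1 = 0 has discriminant (-2)² - 4·(1) = 0, so r = 1 is a repeated root.
Hence u_h = (C1 + C2*t)*exp(t).
For the particular solution try u_p = A0 + A1*t + A2*t^2. Substituting and matching coefficients of each power of t gives A0 = 38, A1 = 20, A2 = 4, so u_p = 38 + 4*t^2 + 20*t.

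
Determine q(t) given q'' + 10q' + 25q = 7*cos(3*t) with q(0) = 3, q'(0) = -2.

Characteristic equation r² + 10r + 25 = 0 has discriminant (10)² - 4·(25) = 0, so r = -5 is a repeated root.
Hence q_h = (C1 + C2*t)*exp(-5*t).
Try q_p = A*cos(3*t) + B*sin(3*t). Substituting and equating the coefficients of cos(3t) and sin(3t) gives A = 28/289, B = 105/578, so q_p = 28*cos(3*t)/289 + 105*sin(3*t)/578.
General solution: q = 28*cos(3*t)/289 + 105*sin(3*t)/578 + C1*exp(-5*t) + C2*t*exp(-5*t).
Apply the initial conditions: q(0) = 28/289 + C1 = 3 and q'(0) = 315/578 + C2 - 5*C1 = -2. Solving gives C1 = 839/289, C2 = 407/34.

q = 28*cos(3*t)/289 + 105*sin(3*t)/578 + 839*exp(-5*t)/289 + 407*t*exp(-5*t)/34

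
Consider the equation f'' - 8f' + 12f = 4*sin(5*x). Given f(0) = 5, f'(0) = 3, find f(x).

f = -407*exp(6*x)/244 - 52*sin(5*x)/1769 + 160*cos(5*x)/1769 + 763*exp(2*x)/116

Characteristic equation r² - 8r + 12 = 0 factors as (r - 6)(r - 2) = 0, so r = 6, 2.
Hence f_h = C1*exp(6*x) + C2*exp(2*x).
Try f_p = A*cos(5*x) + B*sin(5*x). Substituting and equating the coefficients of cos(5x) and sin(5x) gives A = 160/1769, B = -52/1769, so f_p = -52*sin(5*x)/1769 + 160*cos(5*x)/1769.
General solution: f = -52*sin(5*x)/1769 + 160*cos(5*x)/1769 + C1*exp(6*x) + C2*exp(2*x).
Apply the initial conditions: f(0) = 160/1769 + C1 + C2 = 5 and f'(0) = -260/1769 + 2*C2 + 6*C1 = 3. Solving gives C1 = -407/244, C2 = 763/116.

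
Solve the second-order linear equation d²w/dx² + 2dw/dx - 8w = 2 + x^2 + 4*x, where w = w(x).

w = -27/64 - 9*x/16 - x**2/8 + C1*exp(2*x) + C2*exp(-4*x)

Characteristic equation r² + 2r - 8 = 0 factors as (r - 2)(r + 4) = 0, so r = 2, -4.
Hence w_h = C1*exp(2*x) + C2*exp(-4*x).
For the particular solution try w_p = A0 + A1*x + A2*x^2. Substituting and matching coefficients of each power of x gives A0 = -27/64, A1 = -9/16, A2 = -1/8, so w_p = -27/64 - 9*x/16 - x^2/8.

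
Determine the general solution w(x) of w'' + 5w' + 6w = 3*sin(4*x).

w = -3*cos(4*x)/25 - 3*sin(4*x)/50 + C1*exp(-2*x) + C2*exp(-3*x)

Characteristic equation r² + 5r + 6 = 0 factors as (r + 2)(r + 3) = 0, so r = -2, -3.
Hence w_h = C1*exp(-2*x) + C2*exp(-3*x).
Try w_p = A*cos(4*x) + B*sin(4*x). Substituting and equating the coefficients of cos(4x) and sin(4x) gives A = -3/25, B = -3/50, so w_p = -3*cos(4*x)/25 - 3*sin(4*x)/50.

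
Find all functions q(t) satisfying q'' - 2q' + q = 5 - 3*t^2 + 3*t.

q = -7 - 9*t - 3*t**2 + C1*exp(t) + C2*t*exp(t)

Characteristic equation r² - 2r + 1 = 0 has discriminant (-2)² - 4·(1) = 0, so r = 1 is a repeated root.
Hence q_h = (C1 + C2*t)*exp(t).
For the particular solution try q_p = A0 + A1*t + A2*t^2. Substituting and matching coefficients of each power of t gives A0 = -7, A1 = -9, A2 = -3, so q_p = -7 - 9*t - 3*t^2.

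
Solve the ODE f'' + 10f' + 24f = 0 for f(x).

Characteristic equation r² + 10r + 24 = 0 factors as (r + 4)(r + 6) = 0, so r = -4, -6.
Hence f_h = C1*exp(-4*x) + C2*exp(-6*x).

f = C1*exp(-4*x) + C2*exp(-6*x)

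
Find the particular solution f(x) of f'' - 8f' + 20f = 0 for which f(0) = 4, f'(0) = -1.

Characteristic equation r² - 8r + 20 = 0 has discriminant (-8)² - 4·(20) = -16 < 0, so r = 4 ± 2i.
Hence f_h = C1*cos(2*x)*exp(4*x) + C2*exp(4*x)*sin(2*x).
Apply the initial conditions: f(0) = C1 = 4 and f'(0) = 2*C2 + 4*C1 = -1. Solving gives C1 = 4, C2 = -17/2.

f = 4*cos(2*x)*exp(4*x) - 17*exp(4*x)*sin(2*x)/2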